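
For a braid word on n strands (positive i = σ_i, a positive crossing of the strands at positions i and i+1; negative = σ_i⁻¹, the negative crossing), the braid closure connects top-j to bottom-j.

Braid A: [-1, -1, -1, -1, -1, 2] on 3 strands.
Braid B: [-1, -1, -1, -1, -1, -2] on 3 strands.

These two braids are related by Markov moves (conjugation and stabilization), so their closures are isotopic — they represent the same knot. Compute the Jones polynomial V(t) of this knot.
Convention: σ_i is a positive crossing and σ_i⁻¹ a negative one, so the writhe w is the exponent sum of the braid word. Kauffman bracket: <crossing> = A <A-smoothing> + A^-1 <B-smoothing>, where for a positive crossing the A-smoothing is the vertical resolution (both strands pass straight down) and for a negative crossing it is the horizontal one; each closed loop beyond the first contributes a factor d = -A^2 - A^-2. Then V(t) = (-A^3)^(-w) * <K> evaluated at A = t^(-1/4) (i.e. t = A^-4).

t^-2 + t^-4 - t^-5 + t^-6 - t^-7

Derivation:
Markov-equivalent braids have isotopic closures, hence identical knot invariants. Strip the Markov moves from each word to reach a common short braid β, then compute V(t) once on β.
Braid A: s1^-1 s1^-1 s1^-1 s1^-1 s1^-1 s2 on 3 strands reduces by inverse Markov moves (closure unchanged at each step):
  Destabilize: the word has the form β·s2 where s2 occurs only as the final letter (β ∈ B_2); drop it and the last strand → 2 strands.
Reduced to β = s1^-1 s1^-1 s1^-1 s1^-1 s1^-1 on 2 strands, 5 crossings.
Braid B: s1^-1 s1^-1 s1^-1 s1^-1 s1^-1 s2^-1 on 3 strands reduces by inverse Markov moves (closure unchanged at each step):
  Destabilize: the word has the form β·s2^-1 where s2^-1 occurs only as the final letter (β ∈ B_2); drop it and the last strand → 2 strands.
Reduced to β = s1^-1 s1^-1 s1^-1 s1^-1 s1^-1 on 2 strands, 5 crossings.
Both give the same β = s1^-1 s1^-1 s1^-1 s1^-1 s1^-1 on 2 strands, so one state sum suffices:
Braid: s1^-1 s1^-1 s1^-1 s1^-1 s1^-1 on 2 strands, 5 crossings.
Writhe w = (#positive) - (#negative) = 0 - 5 = -5.
Computing the Kauffman bracket via state sum. There are 2^5 = 32 states.
Smooth each crossing (0=||, 1=⌣⌢); contribution A^(Σ sign_k(1-2s_k)) * d^(L-1).
  state 00000: A-exp=-5, loops=2, term = A^-5 * d^1
  state 00001: A-exp=-3, loops=1, term = A^-3 * d^0
  state 00010: A-exp=-3, loops=1, term = A^-3 * d^0
  state 00011: A-exp=-1, loops=2, term = A^-1 * d^1
  state 00100: A-exp=-3, loops=1, term = A^-3 * d^0
  state 00101: A-exp=-1, loops=2, term = A^-1 * d^1
  state 00110: A-exp=-1, loops=2, term = A^-1 * d^1
  state 00111: A-exp=+1, loops=3, term = A^1 * d^2
  state 01000: A-exp=-3, loops=1, term = A^-3 * d^0
  state 01001: A-exp=-1, loops=2, term = A^-1 * d^1
  state 01010: A-exp=-1, loops=2, term = A^-1 * d^1
  state 01011: A-exp=+1, loops=3, term = A^1 * d^2
  state 01100: A-exp=-1, loops=2, term = A^-1 * d^1
  state 01101: A-exp=+1, loops=3, term = A^1 * d^2
  state 01110: A-exp=+1, loops=3, term = A^1 * d^2
  state 01111: A-exp=+3, loops=4, term = A^3 * d^3
  state 10000: A-exp=-3, loops=1, term = A^-3 * d^0
  state 10001: A-exp=-1, loops=2, term = A^-1 * d^1
  state 10010: A-exp=-1, loops=2, term = A^-1 * d^1
  state 10011: A-exp=+1, loops=3, term = A^1 * d^2
  state 10100: A-exp=-1, loops=2, term = A^-1 * d^1
  state 10101: A-exp=+1, loops=3, term = A^1 * d^2
  state 10110: A-exp=+1, loops=3, term = A^1 * d^2
  state 10111: A-exp=+3, loops=4, term = A^3 * d^3
  state 11000: A-exp=-1, loops=2, term = A^-1 * d^1
  state 11001: A-exp=+1, loops=3, term = A^1 * d^2
  state 11010: A-exp=+1, loops=3, term = A^1 * d^2
  state 11011: A-exp=+3, loops=4, term = A^3 * d^3
  state 11100: A-exp=+1, loops=3, term = A^1 * d^2
  state 11101: A-exp=+3, loops=4, term = A^3 * d^3
  state 11110: A-exp=+3, loops=4, term = A^3 * d^3
  state 11111: A-exp=+5, loops=5, term = A^5 * d^4
Collect the terms by A-exponent (count of states per loop number):
Powers of d = -A^2 - A^-2: d^2 = A^4 + 2 + A^-4; d^3 = -A^6 - 3*A^2 - 3*A^-2 - A^-6; d^4 = A^8 + 4*A^4 + 6 + 4*A^-4 + A^-8.
  A^5 * (d^4) = A^13 + 4*A^9 + 6*A^5 + 4*A + A^-3
  A^3 * (5*d^3) = -5*A^9 - 15*A^5 - 15*A - 5*A^-3
  A^1 * (10*d^2) = 10*A^5 + 20*A + 10*A^-3
  A^-1 * (10*d) = -10*A - 10*A^-3
  A^-3 * (5) = 5*A^-3
  A^-5 * (d) = -A^-3 - A^-7
Summing the groups: <K> = A^13 - A^9 + A^5 - A - A^-7
Normalise by the writhe: (-A^3)^(-w) = (-A^3)^(5) = -A^15, so f(A) = -A^15 * <K> = -A^28 + A^24 - A^20 + A^16 + A^8.
Substitute A = t^(-1/4), i.e. A^e → t^(-e/4): V(t) = t^-2 + t^-4 - t^-5 + t^-6 - t^-7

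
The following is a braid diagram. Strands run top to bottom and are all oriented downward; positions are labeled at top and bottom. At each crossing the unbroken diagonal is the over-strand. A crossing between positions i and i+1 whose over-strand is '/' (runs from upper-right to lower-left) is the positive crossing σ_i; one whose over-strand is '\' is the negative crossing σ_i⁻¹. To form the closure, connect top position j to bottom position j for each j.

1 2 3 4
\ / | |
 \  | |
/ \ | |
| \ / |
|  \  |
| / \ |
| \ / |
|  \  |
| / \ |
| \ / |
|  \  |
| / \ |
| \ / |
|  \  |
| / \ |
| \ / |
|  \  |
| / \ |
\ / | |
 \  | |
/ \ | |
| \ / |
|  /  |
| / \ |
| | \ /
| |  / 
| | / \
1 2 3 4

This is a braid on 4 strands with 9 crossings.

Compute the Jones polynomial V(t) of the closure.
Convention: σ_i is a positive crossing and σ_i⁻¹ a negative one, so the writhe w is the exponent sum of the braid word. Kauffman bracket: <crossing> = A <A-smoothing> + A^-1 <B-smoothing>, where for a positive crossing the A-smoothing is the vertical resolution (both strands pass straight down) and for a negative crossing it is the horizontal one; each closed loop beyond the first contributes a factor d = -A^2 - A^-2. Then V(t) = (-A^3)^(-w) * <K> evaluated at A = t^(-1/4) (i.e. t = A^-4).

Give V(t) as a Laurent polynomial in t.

t^-2 - t^-3 + 2*t^-4 - 2*t^-5 + 3*t^-6 - 2*t^-7 + t^-8 - t^-9

Derivation:
Reading the diagram top to bottom ('/'-over between positions i,i+1 = s_i, '\'-over = s_i^-1): braid word = s1^-1 s2^-1 s2^-1 s2^-1 s2^-1 s2^-1 s1^-1 s2 s3.
The presented braid s1^-1 s2^-1 s2^-1 s2^-1 s2^-1 s2^-1 s1^-1 s2 s3 on 4 strands reduces by inverse Markov moves (closure unchanged at each step):
  Destabilize: the word has the form β·s3 where s3 occurs only as the final letter (β ∈ B_3); drop it and the last strand → 3 strands.
Reduced to β = s1^-1 s2^-1 s2^-1 s2^-1 s2^-1 s2^-1 s1^-1 s2 on 3 strands, 8 crossings.
Compute on β:
Braid: s1^-1 s2^-1 s2^-1 s2^-1 s2^-1 s2^-1 s1^-1 s2 on 3 strands, 8 crossings.
Writhe w = (#positive) - (#negative) = 1 - 7 = -6.
State-sum expansion of <K>. There are 2^8 = 256 states.
Smooth each crossing (0=||, 1=⌣⌢); contribution A^(Σ sign_k(1-2s_k)) * d^(L-1).
Tabulate the states by total A-exponent and number of loops L (A-exp: L × count):
  A^8: L=6 ×1
  A^6: L=5 ×8
  A^4: L=4 ×25, L=6 ×3
  A^2: L=3 ×40, L=5 ×15, L=7 ×1
  A^0: L=2 ×35, L=4 ×30, L=6 ×5
  A^-2: L=1 ×15, L=3 ×31, L=5 ×10
  A^-4: L=2 ×18, L=4 ×10
  A^-6: L=1 ×2, L=3 ×6
  A^-8: L=2 ×1
Each group contributes A^e * Σ count * d^(L-1):
Powers of d = -A^2 - A^-2: d^2 = A^4 + 2 + A^-4; d^3 = -A^6 - 3*A^2 - 3*A^-2 - A^-6; d^4 = A^8 + 4*A^4 + 6 + 4*A^-4 + A^-8; d^5 = -A^10 - 5*A^6 - 10*A^2 - 10*A^-2 - 5*A^-6 - A^-10; d^6 = A^12 + 6*A^8 + 15*A^4 + 20 + 15*A^-4 + 6*A^-8 + A^-12.
  A^8 * (d^5) = -A^18 - 5*A^14 - 10*A^10 - 10*A^6 - 5*A^2 - A^-2
  A^6 * (8*d^4) = 8*A^14 + 32*A^10 + 48*A^6 + 32*A^2 + 8*A^-2
  A^4 * (25*d^3 + 3*d^5) = -3*A^14 - 40*A^10 - 105*A^6 - 105*A^2 - 40*A^-2 - 3*A^-6
  A^2 * (40*d^2 + 15*d^4 + d^6) = A^14 + 21*A^10 + 115*A^6 + 190*A^2 + 115*A^-2 + 21*A^-6 + A^-10
  A^0 * (35*d + 30*d^3 + 5*d^5) = -5*A^10 - 55*A^6 - 175*A^2 - 175*A^-2 - 55*A^-6 - 5*A^-10
  A^-2 * (15 + 31*d^2 + 10*d^4) = 10*A^6 + 71*A^2 + 137*A^-2 + 71*A^-6 + 10*A^-10
  A^-4 * (18*d + 10*d^3) = -10*A^2 - 48*A^-2 - 48*A^-6 - 10*A^-10
  A^-6 * (2 + 6*d^2) = 6*A^-2 + 14*A^-6 + 6*A^-10
  A^-8 * (d) = -A^-6 - A^-10
Summing the groups: <K> = -A^18 + A^14 - 2*A^10 + 3*A^6 - 2*A^2 + 2*A^-2 - A^-6 + A^-10
Normalise by the writhe: (-A^3)^(-w) = (-A^3)^(6) = A^18, so f(A) = A^18 * <K> = -A^36 + A^32 - 2*A^28 + 3*A^24 - 2*A^20 + 2*A^16 - A^12 + A^8.
Substitute A = t^(-1/4), i.e. A^e → t^(-e/4): V(t) = t^-2 - t^-3 + 2*t^-4 - 2*t^-5 + 3*t^-6 - 2*t^-7 + t^-8 - t^-9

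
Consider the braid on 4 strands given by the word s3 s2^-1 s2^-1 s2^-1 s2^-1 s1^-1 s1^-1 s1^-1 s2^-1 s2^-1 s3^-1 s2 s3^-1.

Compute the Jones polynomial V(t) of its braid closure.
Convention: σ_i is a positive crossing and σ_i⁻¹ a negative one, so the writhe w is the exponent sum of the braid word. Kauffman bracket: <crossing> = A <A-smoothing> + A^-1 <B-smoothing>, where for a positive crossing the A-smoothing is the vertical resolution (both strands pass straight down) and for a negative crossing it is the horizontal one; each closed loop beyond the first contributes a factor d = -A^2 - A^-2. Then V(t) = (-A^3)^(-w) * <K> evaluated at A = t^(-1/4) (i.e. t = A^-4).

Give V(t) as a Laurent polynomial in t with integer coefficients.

t^-3 + 2*t^-5 - 2*t^-6 + 2*t^-7 - 3*t^-8 + 2*t^-9 - 2*t^-10 + t^-11

Derivation:
The presented braid s3 s2^-1 s2^-1 s2^-1 s2^-1 s1^-1 s1^-1 s1^-1 s2^-1 s2^-1 s3^-1 s2 s3^-1 on 4 strands reduces by inverse Markov moves (closure unchanged at each step):
  Deconjugate: the word is γ·β·γ⁻¹ with γ = s3 s2^-1 (prefix) and γ⁻¹ = s2 s3^-1 (suffix); strip both.
  Destabilize: the word has the form β·s3^-1 where s3^-1 occurs only as the final letter (β ∈ B_3); drop it and the last strand → 3 strands.
Reduced to β = s2^-1 s2^-1 s2^-1 s1^-1 s1^-1 s1^-1 s2^-1 s2^-1 on 3 strands, 8 crossings.
Compute on β:
Braid: s2^-1 s2^-1 s2^-1 s1^-1 s1^-1 s1^-1 s2^-1 s2^-1 on 3 strands, 8 crossings.
Writhe w = (#positive) - (#negative) = 0 - 8 = -8.
Enumerate smoothing states for the bracket polynomial. There are 2^8 = 256 states.
Smooth each crossing (0=||, 1=⌣⌢); contribution A^(Σ sign_k(1-2s_k)) * d^(L-1).
Tabulate the states by total A-exponent and number of loops L (A-exp: L × count):
  A^8: L=7 ×1
  A^6: L=6 ×8
  A^4: L=5 ×28
  A^2: L=4 ×55, L=6 ×1
  A^0: L=3 ×65, L=5 ×5
  A^-2: L=2 ×45, L=4 ×11
  A^-4: L=1 ×15, L=3 ×13
  A^-6: L=2 ×8
  A^-8: L=3 ×1
Each group contributes A^e * Σ count * d^(L-1):
Powers of d = -A^2 - A^-2: d^2 = A^4 + 2 + A^-4; d^3 = -A^6 - 3*A^2 - 3*A^-2 - A^-6; d^4 = A^8 + 4*A^4 + 6 + 4*A^-4 + A^-8; d^5 = -A^10 - 5*A^6 - 10*A^2 - 10*A^-2 - 5*A^-6 - A^-10; d^6 = A^12 + 6*A^8 + 15*A^4 + 20 + 15*A^-4 + 6*A^-8 + A^-12.
  A^8 * (d^6) = A^20 + 6*A^16 + 15*A^12 + 20*A^8 + 15*A^4 + 6 + A^-4
  A^6 * (8*d^5) = -8*A^16 - 40*A^12 - 80*A^8 - 80*A^4 - 40 - 8*A^-4
  A^4 * (28*d^4) = 28*A^12 + 112*A^8 + 168*A^4 + 112 + 28*A^-4
  A^2 * (55*d^3 + d^5) = -A^12 - 60*A^8 - 175*A^4 - 175 - 60*A^-4 - A^-8
  A^0 * (65*d^2 + 5*d^4) = 5*A^8 + 85*A^4 + 160 + 85*A^-4 + 5*A^-8
  A^-2 * (45*d + 11*d^3) = -11*A^4 - 78 - 78*A^-4 - 11*A^-8
  A^-4 * (15 + 13*d^2) = 13 + 41*A^-4 + 13*A^-8
  A^-6 * (8*d) = -8*A^-4 - 8*A^-8
  A^-8 * (d^2) = A^-4 + 2*A^-8 + A^-12
Summing the groups: <K> = A^20 - 2*A^16 + 2*A^12 - 3*A^8 + 2*A^4 - 2 + 2*A^-4 + A^-12
Normalise by the writhe: (-A^3)^(-w) = (-A^3)^(8) = A^24, so f(A) = A^24 * <K> = A^44 - 2*A^40 + 2*A^36 - 3*A^32 + 2*A^28 - 2*A^24 + 2*A^20 + A^12.
Substitute A = t^(-1/4), i.e. A^e → t^(-e/4): V(t) = t^-3 + 2*t^-5 - 2*t^-6 + 2*t^-7 - 3*t^-8 + 2*t^-9 - 2*t^-10 + t^-11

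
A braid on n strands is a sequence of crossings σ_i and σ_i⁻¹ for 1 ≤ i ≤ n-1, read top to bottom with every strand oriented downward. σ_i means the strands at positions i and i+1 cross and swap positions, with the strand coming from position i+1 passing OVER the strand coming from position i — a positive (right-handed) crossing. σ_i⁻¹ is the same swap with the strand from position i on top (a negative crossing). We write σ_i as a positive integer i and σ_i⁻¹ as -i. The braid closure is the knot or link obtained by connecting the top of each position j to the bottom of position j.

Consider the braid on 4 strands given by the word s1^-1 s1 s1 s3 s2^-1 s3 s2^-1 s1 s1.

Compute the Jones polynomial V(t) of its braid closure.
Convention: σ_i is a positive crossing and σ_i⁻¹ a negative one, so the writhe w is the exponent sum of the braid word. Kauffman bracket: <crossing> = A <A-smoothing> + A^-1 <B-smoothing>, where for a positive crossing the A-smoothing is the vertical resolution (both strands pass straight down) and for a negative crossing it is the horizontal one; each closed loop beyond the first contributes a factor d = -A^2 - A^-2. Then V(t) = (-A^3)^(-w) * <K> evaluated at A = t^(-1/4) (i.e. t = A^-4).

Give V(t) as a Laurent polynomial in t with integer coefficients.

-t^6 + 2*t^5 - 2*t^4 + 3*t^3 - 3*t^2 + 2*t - 1 + t^-1

Derivation:
The presented braid s1^-1 s1 s1 s3 s2^-1 s3 s2^-1 s1 s1 on 4 strands reduces by inverse Markov moves (closure unchanged at each step):
  Deconjugate: the word is γ·β·γ⁻¹ with γ = s1^-1 (prefix) and γ⁻¹ = s1 (suffix); strip both.
Reduced to β = s1 s1 s3 s2^-1 s3 s2^-1 s1 on 4 strands, 7 crossings.
Compute on β:
Braid: s1 s1 s3 s2^-1 s3 s2^-1 s1 on 4 strands, 7 crossings.
Writhe w = (#positive) - (#negative) = 5 - 2 = 3.
State-sum expansion of <K>. There are 2^7 = 128 states.
For each crossing: s=0 is the vertical smoothing, s=1 horizontal. Crossing k contributes A^(sign_k * (1 - 2*s_k)); loop factor d = -A^2 - A^-2.
Tabulate the states by total A-exponent and number of loops L (A-exp: L × count):
  A^7: L=4 ×1
  A^5: L=3 ×7
  A^3: L=2 ×17, L=4 ×4
  A^1: L=1 ×15, L=3 ×19, L=5 ×1
  A^-1: L=2 ×27, L=4 ×8
  A^-3: L=3 ×20, L=5 ×1
  A^-5: L=4 ×7
  A^-7: L=5 ×1
Each group contributes A^e * Σ count * d^(L-1):
Powers of d = -A^2 - A^-2: d^2 = A^4 + 2 + A^-4; d^3 = -A^6 - 3*A^2 - 3*A^-2 - A^-6; d^4 = A^8 + 4*A^4 + 6 + 4*A^-4 + A^-8.
  A^7 * (d^3) = -A^13 - 3*A^9 - 3*A^5 - A
  A^5 * (7*d^2) = 7*A^9 + 14*A^5 + 7*A
  A^3 * (17*d + 4*d^3) = -4*A^9 - 29*A^5 - 29*A - 4*A^-3
  A^1 * (15 + 19*d^2 + d^4) = A^9 + 23*A^5 + 59*A + 23*A^-3 + A^-7
  A^-1 * (27*d + 8*d^3) = -8*A^5 - 51*A - 51*A^-3 - 8*A^-7
  A^-3 * (20*d^2 + d^4) = A^5 + 24*A + 46*A^-3 + 24*A^-7 + A^-11
  A^-5 * (7*d^3) = -7*A - 21*A^-3 - 21*A^-7 - 7*A^-11
  A^-7 * (d^4) = A + 4*A^-3 + 6*A^-7 + 4*A^-11 + A^-15
Summing the groups: <K> = -A^13 + A^9 - 2*A^5 + 3*A - 3*A^-3 + 2*A^-7 - 2*A^-11 + A^-15
Normalise by the writhe: (-A^3)^(-w) = (-A^3)^(-3) = -A^-9, so f(A) = -A^-9 * <K> = A^4 - 1 + 2*A^-4 - 3*A^-8 + 3*A^-12 - 2*A^-16 + 2*A^-20 - A^-24.
Substitute A = t^(-1/4), i.e. A^e → t^(-e/4): V(t) = -t^6 + 2*t^5 - 2*t^4 + 3*t^3 - 3*t^2 + 2*t - 1 + t^-1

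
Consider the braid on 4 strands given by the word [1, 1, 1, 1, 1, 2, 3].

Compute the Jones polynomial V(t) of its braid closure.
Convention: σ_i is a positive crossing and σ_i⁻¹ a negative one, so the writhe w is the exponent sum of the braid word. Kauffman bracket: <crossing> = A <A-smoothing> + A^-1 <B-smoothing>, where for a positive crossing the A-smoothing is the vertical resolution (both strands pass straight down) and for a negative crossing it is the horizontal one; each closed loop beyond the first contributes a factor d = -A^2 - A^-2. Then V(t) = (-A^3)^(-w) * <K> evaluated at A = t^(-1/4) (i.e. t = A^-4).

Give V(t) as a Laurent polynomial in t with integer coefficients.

-t^7 + t^6 - t^5 + t^4 + t^2

Derivation:
The presented braid s1 s1 s1 s1 s1 s2 s3 on 4 strands reduces by inverse Markov moves (closure unchanged at each step):
  Destabilize: the word has the form β·s3 where s3 occurs only as the final letter (β ∈ B_3); drop it and the last strand → 3 strands.
  Destabilize: the word has the form β·s2 where s2 occurs only as the final letter (β ∈ B_2); drop it and the last strand → 2 strands.
Reduced to β = s1 s1 s1 s1 s1 on 2 strands, 5 crossings.
Compute on β:
Braid: s1 s1 s1 s1 s1 on 2 strands, 5 crossings.
Writhe w = (#positive) - (#negative) = 5 - 0 = 5.
State-sum expansion of <K>. There are 2^5 = 32 states.
For each crossing: s=0 is the vertical smoothing, s=1 horizontal. Crossing k contributes A^(sign_k * (1 - 2*s_k)); loop factor d = -A^2 - A^-2.
  state 00000: A-exp=+5, loops=2, term = A^5 * d^1
  state 00001: A-exp=+3, loops=1, term = A^3 * d^0
  state 00010: A-exp=+3, loops=1, term = A^3 * d^0
  state 00011: A-exp=+1, loops=2, term = A^1 * d^1
  state 00100: A-exp=+3, loops=1, term = A^3 * d^0
  state 00101: A-exp=+1, loops=2, term = A^1 * d^1
  state 00110: A-exp=+1, loops=2, term = A^1 * d^1
  state 00111: A-exp=-1, loops=3, term = A^-1 * d^2
  state 01000: A-exp=+3, loops=1, term = A^3 * d^0
  state 01001: A-exp=+1, loops=2, term = A^1 * d^1
  state 01010: A-exp=+1, loops=2, term = A^1 * d^1
  state 01011: A-exp=-1, loops=3, term = A^-1 * d^2
  state 01100: A-exp=+1, loops=2, term = A^1 * d^1
  state 01101: A-exp=-1, loops=3, term = A^-1 * d^2
  state 01110: A-exp=-1, loops=3, term = A^-1 * d^2
  state 01111: A-exp=-3, loops=4, term = A^-3 * d^3
  state 10000: A-exp=+3, loops=1, term = A^3 * d^0
  state 10001: A-exp=+1, loops=2, term = A^1 * d^1
  state 10010: A-exp=+1, loops=2, term = A^1 * d^1
  state 10011: A-exp=-1, loops=3, term = A^-1 * d^2
  state 10100: A-exp=+1, loops=2, term = A^1 * d^1
  state 10101: A-exp=-1, loops=3, term = A^-1 * d^2
  state 10110: A-exp=-1, loops=3, term = A^-1 * d^2
  state 10111: A-exp=-3, loops=4, term = A^-3 * d^3
  state 11000: A-exp=+1, loops=2, term = A^1 * d^1
  state 11001: A-exp=-1, loops=3, term = A^-1 * d^2
  state 11010: A-exp=-1, loops=3, term = A^-1 * d^2
  state 11011: A-exp=-3, loops=4, term = A^-3 * d^3
  state 11100: A-exp=-1, loops=3, term = A^-1 * d^2
  state 11101: A-exp=-3, loops=4, term = A^-3 * d^3
  state 11110: A-exp=-3, loops=4, term = A^-3 * d^3
  state 11111: A-exp=-5, loops=5, term = A^-5 * d^4
Collect the terms by A-exponent (count of states per loop number):
Powers of d = -A^2 - A^-2: d^2 = A^4 + 2 + A^-4; d^3 = -A^6 - 3*A^2 - 3*A^-2 - A^-6; d^4 = A^8 + 4*A^4 + 6 + 4*A^-4 + A^-8.
  A^5 * (d) = -A^7 - A^3
  A^3 * (5) = 5*A^3
  A^1 * (10*d) = -10*A^3 - 10*A^-1
  A^-1 * (10*d^2) = 10*A^3 + 20*A^-1 + 10*A^-5
  A^-3 * (5*d^3) = -5*A^3 - 15*A^-1 - 15*A^-5 - 5*A^-9
  A^-5 * (d^4) = A^3 + 4*A^-1 + 6*A^-5 + 4*A^-9 + A^-13
Summing the groups: <K> = -A^7 - A^-1 + A^-5 - A^-9 + A^-13
Normalise by the writhe: (-A^3)^(-w) = (-A^3)^(-5) = -A^-15, so f(A) = -A^-15 * <K> = A^-8 + A^-16 - A^-20 + A^-24 - A^-28.
Substitute A = t^(-1/4), i.e. A^e → t^(-e/4): V(t) = -t^7 + t^6 - t^5 + t^4 + t^2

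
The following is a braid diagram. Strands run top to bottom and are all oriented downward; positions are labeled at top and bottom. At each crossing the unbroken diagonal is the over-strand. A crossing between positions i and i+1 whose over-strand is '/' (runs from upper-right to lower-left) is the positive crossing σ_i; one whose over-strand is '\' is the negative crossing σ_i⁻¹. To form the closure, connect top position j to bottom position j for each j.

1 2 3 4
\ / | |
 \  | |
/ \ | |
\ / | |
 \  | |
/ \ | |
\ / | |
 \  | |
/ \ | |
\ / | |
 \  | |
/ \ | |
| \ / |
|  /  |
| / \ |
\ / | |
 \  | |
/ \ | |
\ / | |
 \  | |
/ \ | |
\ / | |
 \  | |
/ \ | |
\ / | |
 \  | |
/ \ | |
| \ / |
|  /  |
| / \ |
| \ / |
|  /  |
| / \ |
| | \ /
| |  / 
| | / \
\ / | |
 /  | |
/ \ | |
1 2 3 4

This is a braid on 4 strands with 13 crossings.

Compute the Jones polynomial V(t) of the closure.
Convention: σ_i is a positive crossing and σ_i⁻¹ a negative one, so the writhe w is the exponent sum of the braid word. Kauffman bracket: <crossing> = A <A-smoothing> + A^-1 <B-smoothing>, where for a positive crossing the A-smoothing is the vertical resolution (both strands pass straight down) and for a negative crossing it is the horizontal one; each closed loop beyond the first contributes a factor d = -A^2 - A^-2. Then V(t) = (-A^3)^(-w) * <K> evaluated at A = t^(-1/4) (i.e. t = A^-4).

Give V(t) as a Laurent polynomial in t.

Reading the diagram top to bottom ('/'-over between positions i,i+1 = s_i, '\'-over = s_i^-1): braid word = s1^-1 s1^-1 s1^-1 s1^-1 s2 s1^-1 s1^-1 s1^-1 s1^-1 s2 s2 s3 s1.
The presented braid s1^-1 s1^-1 s1^-1 s1^-1 s2 s1^-1 s1^-1 s1^-1 s1^-1 s2 s2 s3 s1 on 4 strands reduces by inverse Markov moves (closure unchanged at each step):
  Deconjugate: the word is γ·β·γ⁻¹ with γ = s1^-1 (prefix) and γ⁻¹ = s1 (suffix); strip both.
  Destabilize: the word has the form β·s3 where s3 occurs only as the final letter (β ∈ B_3); drop it and the last strand → 3 strands.
Reduced to β = s1^-1 s1^-1 s1^-1 s2 s1^-1 s1^-1 s1^-1 s1^-1 s2 s2 on 3 strands, 10 crossings.
Compute on β:
Braid: s1^-1 s1^-1 s1^-1 s2 s1^-1 s1^-1 s1^-1 s1^-1 s2 s2 on 3 strands, 10 crossings.
Writhe w = (#positive) - (#negative) = 3 - 7 = -4.
Enumerate smoothing states for the bracket polynomial. There are 2^10 = 1024 states.
Smooth each crossing (0=||, 1=⌣⌢); contribution A^(Σ sign_k(1-2s_k)) * d^(L-1).
Tabulate the states by total A-exponent and number of loops L (A-exp: L × count):
  A^10: L=8 ×1
  A^8: L=7 ×10
  A^6: L=6 ×44, L=8 ×1
  A^4: L=5 ×112, L=7 ×8
  A^2: L=4 ×182, L=6 ×28
  A^0: L=3 ×194, L=5 ×58
  A^-2: L=2 ×130, L=4 ×79, L=6 ×1
  A^-4: L=1 ×45, L=3 ×70, L=5 ×5
  A^-6: L=2 ×36, L=4 ×9
  A^-8: L=3 ×10
  A^-10: L=4 ×1
Each group contributes A^e * Σ count * d^(L-1):
Powers of d = -A^2 - A^-2: d^2 = A^4 + 2 + A^-4; d^3 = -A^6 - 3*A^2 - 3*A^-2 - A^-6; d^4 = A^8 + 4*A^4 + 6 + 4*A^-4 + A^-8; d^5 = -A^10 - 5*A^6 - 10*A^2 - 10*A^-2 - 5*A^-6 - A^-10; d^6 = A^12 + 6*A^8 + 15*A^4 + 20 + 15*A^-4 + 6*A^-8 + A^-12; d^7 = -A^14 - 7*A^10 - 21*A^6 - 35*A^2 - 35*A^-2 - 21*A^-6 - 7*A^-10 - A^-14.
  A^10 * (d^7) = -A^24 - 7*A^20 - 21*A^16 - 35*A^12 - 35*A^8 - 21*A^4 - 7 - A^-4
  A^8 * (10*d^6) = 10*A^20 + 60*A^16 + 150*A^12 + 200*A^8 + 150*A^4 + 60 + 10*A^-4
  A^6 * (44*d^5 + d^7) = -A^20 - 51*A^16 - 241*A^12 - 475*A^8 - 475*A^4 - 241 - 51*A^-4 - A^-8
  A^4 * (112*d^4 + 8*d^6) = 8*A^16 + 160*A^12 + 568*A^8 + 832*A^4 + 568 + 160*A^-4 + 8*A^-8
  A^2 * (182*d^3 + 28*d^5) = -28*A^12 - 322*A^8 - 826*A^4 - 826 - 322*A^-4 - 28*A^-8
  A^0 * (194*d^2 + 58*d^4) = 58*A^8 + 426*A^4 + 736 + 426*A^-4 + 58*A^-8
  A^-2 * (130*d + 79*d^3 + d^5) = -A^8 - 84*A^4 - 377 - 377*A^-4 - 84*A^-8 - A^-12
  A^-4 * (45 + 70*d^2 + 5*d^4) = 5*A^4 + 90 + 215*A^-4 + 90*A^-8 + 5*A^-12
  A^-6 * (36*d + 9*d^3) = -9 - 63*A^-4 - 63*A^-8 - 9*A^-12
  A^-8 * (10*d^2) = 10*A^-4 + 20*A^-8 + 10*A^-12
  A^-10 * (d^3) = -A^-4 - 3*A^-8 - 3*A^-12 - A^-16
Summing the groups: <K> = -A^24 + 2*A^20 - 4*A^16 + 6*A^12 - 7*A^8 + 7*A^4 - 6 + 6*A^-4 - 3*A^-8 + 2*A^-12 - A^-16
Normalise by the writhe: (-A^3)^(-w) = (-A^3)^(4) = A^12, so f(A) = A^12 * <K> = -A^36 + 2*A^32 - 4*A^28 + 6*A^24 - 7*A^20 + 7*A^16 - 6*A^12 + 6*A^8 - 3*A^4 + 2 - A^-4.
Substitute A = t^(-1/4), i.e. A^e → t^(-e/4): V(t) = -t + 2 - 3*t^-1 + 6*t^-2 - 6*t^-3 + 7*t^-4 - 7*t^-5 + 6*t^-6 - 4*t^-7 + 2*t^-8 - t^-9

Answer: -t + 2 - 3*t^-1 + 6*t^-2 - 6*t^-3 + 7*t^-4 - 7*t^-5 + 6*t^-6 - 4*t^-7 + 2*t^-8 - t^-9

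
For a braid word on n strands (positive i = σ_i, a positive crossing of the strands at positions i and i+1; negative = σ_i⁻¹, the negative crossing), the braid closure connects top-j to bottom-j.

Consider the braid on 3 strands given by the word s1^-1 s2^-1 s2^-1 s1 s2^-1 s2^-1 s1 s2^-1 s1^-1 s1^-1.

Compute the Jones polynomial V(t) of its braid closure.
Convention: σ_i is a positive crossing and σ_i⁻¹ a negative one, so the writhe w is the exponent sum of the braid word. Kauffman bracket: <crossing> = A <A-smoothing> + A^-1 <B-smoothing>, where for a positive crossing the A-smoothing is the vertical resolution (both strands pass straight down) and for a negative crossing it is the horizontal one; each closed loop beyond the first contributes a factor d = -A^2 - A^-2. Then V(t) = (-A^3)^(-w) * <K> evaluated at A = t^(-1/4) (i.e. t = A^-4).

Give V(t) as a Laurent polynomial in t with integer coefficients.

Braid: s1^-1 s2^-1 s2^-1 s1 s2^-1 s2^-1 s1 s2^-1 s1^-1 s1^-1 on 3 strands, 10 crossings.
Writhe w = (#positive) - (#negative) = 2 - 8 = -6.
State-sum expansion of <K>. There are 2^10 = 1024 states.
Each crossing splits two ways (0=vertical, 1=horizontal). The state's weight is A^(#A-smoothings - #B-smoothings) * d^(loops - 1).
Tabulate the states by total A-exponent and number of loops L (A-exp: L × count):
  A^10: L=7 ×1
  A^8: L=6 ×10
  A^6: L=5 ×44, L=7 ×1
  A^4: L=4 ×110, L=6 ×10
  A^2: L=3 ×166, L=5 ×44
  A^0: L=2 ×144, L=4 ×106, L=6 ×2
  A^-2: L=1 ×57, L=3 ×140, L=5 ×13
  A^-4: L=2 ×91, L=4 ×28, L=6 ×1
  A^-6: L=1 ×16, L=3 ×26, L=5 ×3
  A^-8: L=2 ×7, L=4 ×3
  A^-10: L=3 ×1
Each group contributes A^e * Σ count * d^(L-1):
Powers of d = -A^2 - A^-2: d^2 = A^4 + 2 + A^-4; d^3 = -A^6 - 3*A^2 - 3*A^-2 - A^-6; d^4 = A^8 + 4*A^4 + 6 + 4*A^-4 + A^-8; d^5 = -A^10 - 5*A^6 - 10*A^2 - 10*A^-2 - 5*A^-6 - A^-10; d^6 = A^12 + 6*A^8 + 15*A^4 + 20 + 15*A^-4 + 6*A^-8 + A^-12.
  A^10 * (d^6) = A^22 + 6*A^18 + 15*A^14 + 20*A^10 + 15*A^6 + 6*A^2 + A^-2
  A^8 * (10*d^5) = -10*A^18 - 50*A^14 - 100*A^10 - 100*A^6 - 50*A^2 - 10*A^-2
  A^6 * (44*d^4 + d^6) = A^18 + 50*A^14 + 191*A^10 + 284*A^6 + 191*A^2 + 50*A^-2 + A^-6
  A^4 * (110*d^3 + 10*d^5) = -10*A^14 - 160*A^10 - 430*A^6 - 430*A^2 - 160*A^-2 - 10*A^-6
  A^2 * (166*d^2 + 44*d^4) = 44*A^10 + 342*A^6 + 596*A^2 + 342*A^-2 + 44*A^-6
  A^0 * (144*d + 106*d^3 + 2*d^5) = -2*A^10 - 116*A^6 - 482*A^2 - 482*A^-2 - 116*A^-6 - 2*A^-10
  A^-2 * (57 + 140*d^2 + 13*d^4) = 13*A^6 + 192*A^2 + 415*A^-2 + 192*A^-6 + 13*A^-10
  A^-4 * (91*d + 28*d^3 + d^5) = -A^6 - 33*A^2 - 185*A^-2 - 185*A^-6 - 33*A^-10 - A^-14
  A^-6 * (16 + 26*d^2 + 3*d^4) = 3*A^2 + 38*A^-2 + 86*A^-6 + 38*A^-10 + 3*A^-14
  A^-8 * (7*d + 3*d^3) = -3*A^-2 - 16*A^-6 - 16*A^-10 - 3*A^-14
  A^-10 * (d^2) = A^-6 + 2*A^-10 + A^-14
Summing the groups: <K> = A^22 - 3*A^18 + 5*A^14 - 7*A^10 + 7*A^6 - 7*A^2 + 6*A^-2 - 3*A^-6 + 2*A^-10
Normalise by the writhe: (-A^3)^(-w) = (-A^3)^(6) = A^18, so f(A) = A^18 * <K> = A^40 - 3*A^36 + 5*A^32 - 7*A^28 + 7*A^24 - 7*A^20 + 6*A^16 - 3*A^12 + 2*A^8.
Substitute A = t^(-1/4), i.e. A^e → t^(-e/4): V(t) = 2*t^-2 - 3*t^-3 + 6*t^-4 - 7*t^-5 + 7*t^-6 - 7*t^-7 + 5*t^-8 - 3*t^-9 + t^-10

Answer: 2*t^-2 - 3*t^-3 + 6*t^-4 - 7*t^-5 + 7*t^-6 - 7*t^-7 + 5*t^-8 - 3*t^-9 + t^-10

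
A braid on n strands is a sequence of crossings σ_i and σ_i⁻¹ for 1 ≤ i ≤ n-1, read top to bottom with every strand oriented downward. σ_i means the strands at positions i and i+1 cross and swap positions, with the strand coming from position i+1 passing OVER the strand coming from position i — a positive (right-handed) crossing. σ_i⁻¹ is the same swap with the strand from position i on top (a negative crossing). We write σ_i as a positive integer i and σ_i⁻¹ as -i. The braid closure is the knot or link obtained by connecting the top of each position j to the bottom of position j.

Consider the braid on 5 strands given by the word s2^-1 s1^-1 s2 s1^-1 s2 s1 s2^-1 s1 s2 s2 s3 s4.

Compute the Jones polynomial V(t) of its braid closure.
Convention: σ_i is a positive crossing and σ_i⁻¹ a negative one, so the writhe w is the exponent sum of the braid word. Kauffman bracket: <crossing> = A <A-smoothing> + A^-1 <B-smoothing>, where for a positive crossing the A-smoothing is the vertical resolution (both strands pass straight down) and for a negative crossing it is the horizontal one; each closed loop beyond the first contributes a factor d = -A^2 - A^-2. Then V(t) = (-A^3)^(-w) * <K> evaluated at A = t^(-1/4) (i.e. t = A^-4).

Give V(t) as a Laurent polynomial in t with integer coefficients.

-t^5 + t^4 - t^3 + 2*t^2 - t + 2 - t^-1

Derivation:
The presented braid s2^-1 s1^-1 s2 s1^-1 s2 s1 s2^-1 s1 s2 s2 s3 s4 on 5 strands reduces by inverse Markov moves (closure unchanged at each step):
  Destabilize: the word has the form β·s4 where s4 occurs only as the final letter (β ∈ B_4); drop it and the last strand → 4 strands.
  Destabilize: the word has the form β·s3 where s3 occurs only as the final letter (β ∈ B_3); drop it and the last strand → 3 strands.
  Deconjugate: the word is γ·β·γ⁻¹ with γ = s2^-1 (prefix) and γ⁻¹ = s2 (suffix); strip both.
Reduced to β = s1^-1 s2 s1^-1 s2 s1 s2^-1 s1 s2 on 3 strands, 8 crossings.
Compute on β:
Braid: s1^-1 s2 s1^-1 s2 s1 s2^-1 s1 s2 on 3 strands, 8 crossings.
Writhe w = (#positive) - (#negative) = 5 - 3 = 2.
State-sum expansion of <K>. There are 2^8 = 256 states.
Smooth each crossing (0=||, 1=⌣⌢); contribution A^(Σ sign_k(1-2s_k)) * d^(L-1).
Tabulate the states by total A-exponent and number of loops L (A-exp: L × count):
  A^8: L=2 ×1
  A^6: L=1 ×3, L=3 ×5
  A^4: L=2 ×22, L=4 ×6
  A^2: L=1 ×18, L=3 ×37, L=5 ×1
  A^0: L=2 ×58, L=4 ×12
  A^-2: L=1 ×24, L=3 ×31, L=5 ×1
  A^-4: L=2 ×23, L=4 ×5
  A^-6: L=3 ×8
  A^-8: L=4 ×1
Each group contributes A^e * Σ count * d^(L-1):
Powers of d = -A^2 - A^-2: d^2 = A^4 + 2 + A^-4; d^3 = -A^6 - 3*A^2 - 3*A^-2 - A^-6; d^4 = A^8 + 4*A^4 + 6 + 4*A^-4 + A^-8.
  A^8 * (d) = -A^10 - A^6
  A^6 * (3 + 5*d^2) = 5*A^10 + 13*A^6 + 5*A^2
  A^4 * (22*d + 6*d^3) = -6*A^10 - 40*A^6 - 40*A^2 - 6*A^-2
  A^2 * (18 + 37*d^2 + d^4) = A^10 + 41*A^6 + 98*A^2 + 41*A^-2 + A^-6
  A^0 * (58*d + 12*d^3) = -12*A^6 - 94*A^2 - 94*A^-2 - 12*A^-6
  A^-2 * (24 + 31*d^2 + d^4) = A^6 + 35*A^2 + 92*A^-2 + 35*A^-6 + A^-10
  A^-4 * (23*d + 5*d^3) = -5*A^2 - 38*A^-2 - 38*A^-6 - 5*A^-10
  A^-6 * (8*d^2) = 8*A^-2 + 16*A^-6 + 8*A^-10
  A^-8 * (d^3) = -A^-2 - 3*A^-6 - 3*A^-10 - A^-14
Summing the groups: <K> = -A^10 + 2*A^6 - A^2 + 2*A^-2 - A^-6 + A^-10 - A^-14
Normalise by the writhe: (-A^3)^(-w) = (-A^3)^(-2) = A^-6, so f(A) = A^-6 * <K> = -A^4 + 2 - A^-4 + 2*A^-8 - A^-12 + A^-16 - A^-20.
Substitute A = t^(-1/4), i.e. A^e → t^(-e/4): V(t) = -t^5 + t^4 - t^3 + 2*t^2 - t + 2 - t^-1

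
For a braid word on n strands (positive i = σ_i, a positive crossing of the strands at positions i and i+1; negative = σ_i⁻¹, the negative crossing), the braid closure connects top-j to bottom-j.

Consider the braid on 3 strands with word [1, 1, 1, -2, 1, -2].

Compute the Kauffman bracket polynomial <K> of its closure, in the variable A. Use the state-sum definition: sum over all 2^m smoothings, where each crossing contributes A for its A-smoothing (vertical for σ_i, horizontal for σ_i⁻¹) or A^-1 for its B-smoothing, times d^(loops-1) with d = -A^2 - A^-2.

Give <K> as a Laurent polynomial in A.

Braid: s1 s1 s1 s2^-1 s1 s2^-1 on 3 strands, 6 crossings.
Writhe w = (#positive) - (#negative) = 4 - 2 = 2.
Enumerate smoothing states for the bracket polynomial. There are 2^6 = 64 states.
Each crossing splits two ways (0=vertical, 1=horizontal). The state's weight is A^(#A-smoothings - #B-smoothings) * d^(loops - 1).
Tabulate the states by total A-exponent and number of loops L (A-exp: L × count):
  A^6: L=3 ×1
  A^4: L=2 ×6
  A^2: L=1 ×11, L=3 ×4
  A^0: L=2 ×19, L=4 ×1
  A^-2: L=3 ×15
  A^-4: L=4 ×6
  A^-6: L=5 ×1
Each group contributes A^e * Σ count * d^(L-1):
Powers of d = -A^2 - A^-2: d^2 = A^4 + 2 + A^-4; d^3 = -A^6 - 3*A^2 - 3*A^-2 - A^-6; d^4 = A^8 + 4*A^4 + 6 + 4*A^-4 + A^-8.
  A^6 * (d^2) = A^10 + 2*A^6 + A^2
  A^4 * (6*d) = -6*A^6 - 6*A^2
  A^2 * (11 + 4*d^2) = 4*A^6 + 19*A^2 + 4*A^-2
  A^0 * (19*d + d^3) = -A^6 - 22*A^2 - 22*A^-2 - A^-6
  A^-2 * (15*d^2) = 15*A^2 + 30*A^-2 + 15*A^-6
  A^-4 * (6*d^3) = -6*A^2 - 18*A^-2 - 18*A^-6 - 6*A^-10
  A^-6 * (d^4) = A^2 + 4*A^-2 + 6*A^-6 + 4*A^-10 + A^-14
Summing the groups: <K> = A^10 - A^6 + 2*A^2 - 2*A^-2 + 2*A^-6 - 2*A^-10 + A^-14

Answer: A^10 - A^6 + 2*A^2 - 2*A^-2 + 2*A^-6 - 2*A^-10 + A^-14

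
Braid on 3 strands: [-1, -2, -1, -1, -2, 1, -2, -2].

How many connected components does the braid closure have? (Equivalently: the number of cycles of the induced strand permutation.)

Track the strand permutation on 3 strands, starting from identity.
  step 1: s1^-1 swaps positions 1,2 -> [2 1 3]
  step 2: s2^-1 swaps positions 2,3 -> [2 3 1]
  step 3: s1^-1 swaps positions 1,2 -> [3 2 1]
  step 4: s1^-1 swaps positions 1,2 -> [2 3 1]
  step 5: s2^-1 swaps positions 2,3 -> [2 1 3]
  step 6: s1 swaps positions 1,2 -> [1 2 3]
  step 7: s2^-1 swaps positions 2,3 -> [1 3 2]
  step 8: s2^-1 swaps positions 2,3 -> [1 2 3]
Final permutation (position -> original strand): [1 2 3]
Closure components = cycle count of this permutation = 3.

Answer: 3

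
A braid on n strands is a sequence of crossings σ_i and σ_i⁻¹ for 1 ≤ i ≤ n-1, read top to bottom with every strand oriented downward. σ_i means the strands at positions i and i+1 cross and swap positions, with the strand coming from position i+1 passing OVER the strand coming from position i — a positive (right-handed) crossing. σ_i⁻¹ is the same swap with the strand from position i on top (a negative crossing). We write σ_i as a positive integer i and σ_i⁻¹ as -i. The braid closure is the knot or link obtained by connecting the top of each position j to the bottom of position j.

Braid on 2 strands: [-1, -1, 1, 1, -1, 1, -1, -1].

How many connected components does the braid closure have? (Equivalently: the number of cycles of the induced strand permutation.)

Track the strand permutation on 2 strands, starting from identity.
  step 1: s1^-1 swaps positions 1,2 -> [2 1]
  step 2: s1^-1 swaps positions 1,2 -> [1 2]
  step 3: s1 swaps positions 1,2 -> [2 1]
  step 4: s1 swaps positions 1,2 -> [1 2]
  step 5: s1^-1 swaps positions 1,2 -> [2 1]
  step 6: s1 swaps positions 1,2 -> [1 2]
  step 7: s1^-1 swaps positions 1,2 -> [2 1]
  step 8: s1^-1 swaps positions 1,2 -> [1 2]
Final permutation (position -> original strand): [1 2]
Closure components = cycle count of this permutation = 2.

Answer: 2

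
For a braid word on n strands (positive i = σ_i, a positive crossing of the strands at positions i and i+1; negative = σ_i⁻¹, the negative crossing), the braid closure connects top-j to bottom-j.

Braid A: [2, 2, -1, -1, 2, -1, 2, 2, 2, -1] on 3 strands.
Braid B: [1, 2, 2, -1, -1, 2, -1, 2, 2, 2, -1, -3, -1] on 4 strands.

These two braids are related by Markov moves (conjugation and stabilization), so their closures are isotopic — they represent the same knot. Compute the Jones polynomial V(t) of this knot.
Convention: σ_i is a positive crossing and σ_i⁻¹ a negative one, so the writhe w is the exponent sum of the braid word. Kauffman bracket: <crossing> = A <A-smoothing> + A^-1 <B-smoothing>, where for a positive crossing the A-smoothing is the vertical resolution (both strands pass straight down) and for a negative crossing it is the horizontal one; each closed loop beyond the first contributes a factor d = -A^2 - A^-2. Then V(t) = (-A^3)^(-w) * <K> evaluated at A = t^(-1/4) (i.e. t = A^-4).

t^7 - 3*t^6 + 6*t^5 - 9*t^4 + 11*t^3 - 12*t^2 + 11*t - 8 + 6*t^-1 - 3*t^-2 + t^-3

Derivation:
Markov-equivalent braids have isotopic closures, hence identical knot invariants. Strip the Markov moves from each word to reach a common short braid β, then compute V(t) once on β.
Braid A: s2 s2 s1^-1 s1^-1 s2 s1^-1 s2 s2 s2 s1^-1 on 3 strands has no conjugating prefix/suffix or stabilization to strip; take β = s2 s2 s1^-1 s1^-1 s2 s1^-1 s2 s2 s2 s1^-1.
Braid B: s1 s2 s2 s1^-1 s1^-1 s2 s1^-1 s2 s2 s2 s1^-1 s3^-1 s1^-1 on 4 strands reduces by inverse Markov moves (closure unchanged at each step):
  Deconjugate: the word is γ·β·γ⁻¹ with γ = s1 (prefix) and γ⁻¹ = s1^-1 (suffix); strip both.
  Destabilize: the word has the form β·s3^-1 where s3^-1 occurs only as the final letter (β ∈ B_3); drop it and the last strand → 3 strands.
Reduced to β = s2 s2 s1^-1 s1^-1 s2 s1^-1 s2 s2 s2 s1^-1 on 3 strands, 10 crossings.
Both give the same β = s2 s2 s1^-1 s1^-1 s2 s1^-1 s2 s2 s2 s1^-1 on 3 strands, so one state sum suffices:
Braid: s2 s2 s1^-1 s1^-1 s2 s1^-1 s2 s2 s2 s1^-1 on 3 strands, 10 crossings.
Writhe w = (#positive) - (#negative) = 6 - 4 = 2.
Enumerate smoothing states for the bracket polynomial. There are 2^10 = 1024 states.
For each crossing: s=0 is the vertical smoothing, s=1 horizontal. Crossing k contributes A^(sign_k * (1 - 2*s_k)); loop factor d = -A^2 - A^-2.
Tabulate the states by total A-exponent and number of loops L (A-exp: L × count):
  A^10: L=5 ×1
  A^8: L=4 ×10
  A^6: L=3 ×41, L=5 ×4
  A^4: L=2 ×81, L=4 ×38, L=6 ×1
  A^2: L=1 ×71, L=3 ×117, L=5 ×22
  A^0: L=2 ×154, L=4 ×91, L=6 ×7
  A^-2: L=3 ×168, L=5 ×41, L=7 ×1
  A^-4: L=4 ×110, L=6 ×10
  A^-6: L=5 ×44, L=7 ×1
  A^-8: L=6 ×10
  A^-10: L=7 ×1
Each group contributes A^e * Σ count * d^(L-1):
Powers of d = -A^2 - A^-2: d^2 = A^4 + 2 + A^-4; d^3 = -A^6 - 3*A^2 - 3*A^-2 - A^-6; d^4 = A^8 + 4*A^4 + 6 + 4*A^-4 + A^-8; d^5 = -A^10 - 5*A^6 - 10*A^2 - 10*A^-2 - 5*A^-6 - A^-10; d^6 = A^12 + 6*A^8 + 15*A^4 + 20 + 15*A^-4 + 6*A^-8 + A^-12.
  A^10 * (d^4) = A^18 + 4*A^14 + 6*A^10 + 4*A^6 + A^2
  A^8 * (10*d^3) = -10*A^14 - 30*A^10 - 30*A^6 - 10*A^2
  A^6 * (41*d^2 + 4*d^4) = 4*A^14 + 57*A^10 + 106*A^6 + 57*A^2 + 4*A^-2
  A^4 * (81*d + 38*d^3 + d^5) = -A^14 - 43*A^10 - 205*A^6 - 205*A^2 - 43*A^-2 - A^-6
  A^2 * (71 + 117*d^2 + 22*d^4) = 22*A^10 + 205*A^6 + 437*A^2 + 205*A^-2 + 22*A^-6
  A^0 * (154*d + 91*d^3 + 7*d^5) = -7*A^10 - 126*A^6 - 497*A^2 - 497*A^-2 - 126*A^-6 - 7*A^-10
  A^-2 * (168*d^2 + 41*d^4 + d^6) = A^10 + 47*A^6 + 347*A^2 + 602*A^-2 + 347*A^-6 + 47*A^-10 + A^-14
  A^-4 * (110*d^3 + 10*d^5) = -10*A^6 - 160*A^2 - 430*A^-2 - 430*A^-6 - 160*A^-10 - 10*A^-14
  A^-6 * (44*d^4 + d^6) = A^6 + 50*A^2 + 191*A^-2 + 284*A^-6 + 191*A^-10 + 50*A^-14 + A^-18
  A^-8 * (10*d^5) = -10*A^2 - 50*A^-2 - 100*A^-6 - 100*A^-10 - 50*A^-14 - 10*A^-18
  A^-10 * (d^6) = A^2 + 6*A^-2 + 15*A^-6 + 20*A^-10 + 15*A^-14 + 6*A^-18 + A^-22
Summing the groups: <K> = A^18 - 3*A^14 + 6*A^10 - 8*A^6 + 11*A^2 - 12*A^-2 + 11*A^-6 - 9*A^-10 + 6*A^-14 - 3*A^-18 + A^-22
Normalise by the writhe: (-A^3)^(-w) = (-A^3)^(-2) = A^-6, so f(A) = A^-6 * <K> = A^12 - 3*A^8 + 6*A^4 - 8 + 11*A^-4 - 12*A^-8 + 11*A^-12 - 9*A^-16 + 6*A^-20 - 3*A^-24 + A^-28.
Substitute A = t^(-1/4), i.e. A^e → t^(-e/4): V(t) = t^7 - 3*t^6 + 6*t^5 - 9*t^4 + 11*t^3 - 12*t^2 + 11*t - 8 + 6*t^-1 - 3*t^-2 + t^-3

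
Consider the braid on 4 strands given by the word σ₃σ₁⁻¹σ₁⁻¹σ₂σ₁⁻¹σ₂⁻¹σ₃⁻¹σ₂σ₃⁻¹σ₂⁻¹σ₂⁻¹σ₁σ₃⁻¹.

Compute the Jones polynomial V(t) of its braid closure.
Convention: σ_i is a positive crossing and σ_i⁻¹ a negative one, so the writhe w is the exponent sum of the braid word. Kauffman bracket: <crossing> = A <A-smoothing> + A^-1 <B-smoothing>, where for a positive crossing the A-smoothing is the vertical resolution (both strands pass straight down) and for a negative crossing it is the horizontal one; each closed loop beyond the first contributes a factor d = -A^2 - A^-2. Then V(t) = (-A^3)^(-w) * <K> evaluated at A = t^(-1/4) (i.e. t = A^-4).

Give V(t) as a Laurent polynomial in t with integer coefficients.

The presented braid s3 s1^-1 s1^-1 s2 s1^-1 s2^-1 s3^-1 s2 s3^-1 s2^-1 s2^-1 s1 s3^-1 on 4 strands reduces by inverse Markov moves (closure unchanged at each step):
  Deconjugate: the word is γ·β·γ⁻¹ with γ = s3 (prefix) and γ⁻¹ = s3^-1 (suffix); strip both.
  Deconjugate: the word is γ·β·γ⁻¹ with γ = s1^-1 (prefix) and γ⁻¹ = s1 (suffix); strip both.
Reduced to β = s1^-1 s2 s1^-1 s2^-1 s3^-1 s2 s3^-1 s2^-1 s2^-1 on 4 strands, 9 crossings.
Compute on β:
Braid: s1^-1 s2 s1^-1 s2^-1 s3^-1 s2 s3^-1 s2^-1 s2^-1 on 4 strands, 9 crossings.
Writhe w = (#positive) - (#negative) = 2 - 7 = -5.
Enumerate smoothing states for the bracket polynomial. There are 2^9 = 512 states.
Each crossing splits two ways (0=vertical, 1=horizontal). The state's weight is A^(#A-smoothings - #B-smoothings) * d^(loops - 1).
Tabulate the states by total A-exponent and number of loops L (A-exp: L × count):
  A^9: L=5 ×1
  A^7: L=4 ×9
  A^5: L=3 ×30, L=5 ×6
  A^3: L=2 ×45, L=4 ×37, L=6 ×2
  A^1: L=1 ×27, L=3 ×78, L=5 ×21
  A^-1: L=2 ×67, L=4 ×53, L=6 ×6
  A^-3: L=1 ×12, L=3 ×53, L=5 ×18, L=7 ×1
  A^-5: L=2 ×14, L=4 ×19, L=6 ×3
  A^-7: L=3 ×6, L=5 ×3
  A^-9: L=4 ×1
Each group contributes A^e * Σ count * d^(L-1):
Powers of d = -A^2 - A^-2: d^2 = A^4 + 2 + A^-4; d^3 = -A^6 - 3*A^2 - 3*A^-2 - A^-6; d^4 = A^8 + 4*A^4 + 6 + 4*A^-4 + A^-8; d^5 = -A^10 - 5*A^6 - 10*A^2 - 10*A^-2 - 5*A^-6 - A^-10; d^6 = A^12 + 6*A^8 + 15*A^4 + 20 + 15*A^-4 + 6*A^-8 + A^-12.
  A^9 * (d^4) = A^17 + 4*A^13 + 6*A^9 + 4*A^5 + A
  A^7 * (9*d^3) = -9*A^13 - 27*A^9 - 27*A^5 - 9*A
  A^5 * (30*d^2 + 6*d^4) = 6*A^13 + 54*A^9 + 96*A^5 + 54*A + 6*A^-3
  A^3 * (45*d + 37*d^3 + 2*d^5) = -2*A^13 - 47*A^9 - 176*A^5 - 176*A - 47*A^-3 - 2*A^-7
  A^1 * (27 + 78*d^2 + 21*d^4) = 21*A^9 + 162*A^5 + 309*A + 162*A^-3 + 21*A^-7
  A^-1 * (67*d + 53*d^3 + 6*d^5) = -6*A^9 - 83*A^5 - 286*A - 286*A^-3 - 83*A^-7 - 6*A^-11
  A^-3 * (12 + 53*d^2 + 18*d^4 + d^6) = A^9 + 24*A^5 + 140*A + 246*A^-3 + 140*A^-7 + 24*A^-11 + A^-15
  A^-5 * (14*d + 19*d^3 + 3*d^5) = -3*A^5 - 34*A - 101*A^-3 - 101*A^-7 - 34*A^-11 - 3*A^-15
  A^-7 * (6*d^2 + 3*d^4) = 3*A + 18*A^-3 + 30*A^-7 + 18*A^-11 + 3*A^-15
  A^-9 * (d^3) = -A^-3 - 3*A^-7 - 3*A^-11 - A^-15
Summing the groups: <K> = A^17 - A^13 + 2*A^9 - 3*A^5 + 2*A - 3*A^-3 + 2*A^-7 - A^-11
Normalise by the writhe: (-A^3)^(-w) = (-A^3)^(5) = -A^15, so f(A) = -A^15 * <K> = -A^32 + A^28 - 2*A^24 + 3*A^20 - 2*A^16 + 3*A^12 - 2*A^8 + A^4.
Substitute A = t^(-1/4), i.e. A^e → t^(-e/4): V(t) = t^-1 - 2*t^-2 + 3*t^-3 - 2*t^-4 + 3*t^-5 - 2*t^-6 + t^-7 - t^-8

Answer: t^-1 - 2*t^-2 + 3*t^-3 - 2*t^-4 + 3*t^-5 - 2*t^-6 + t^-7 - t^-8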